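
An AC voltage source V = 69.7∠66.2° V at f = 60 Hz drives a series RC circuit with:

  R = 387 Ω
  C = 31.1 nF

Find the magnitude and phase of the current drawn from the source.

Step 1 — Angular frequency: ω = 2π·f = 2π·60 = 377 rad/s.
Step 2 — Component impedances:
  R: Z = R = 387 Ω
  C: Z = 1/(jωC) = -j/(ω·C) = 0 - j8.529e+04 Ω
Step 3 — Series combination: Z_total = R + C = 387 - j8.529e+04 Ω = 8.529e+04∠-89.7° Ω.
Step 4 — Source phasor: V = 69.7∠66.2° V = 28.13 + j63.77 V.
Step 5 — Ohm's law: I = V / Z_total = (28.13 + j63.77) / (387 - j8.529e+04) = -0.0007462 + j0.0003332 A.
Step 6 — Convert to polar: |I| = 0.0008172 A, ∠I = 155.9°.

I = 0.0008172∠155.9° A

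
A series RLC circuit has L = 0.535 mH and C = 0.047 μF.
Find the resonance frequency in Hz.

Step 1 — Resonance condition Im(Z)=0 gives ω₀ = 1/√(LC).
Step 2 — ω₀ = 1/√(0.000535·4.7e-08) = 1.994e+05 rad/s.
Step 3 — f₀ = ω₀/(2π) = 3.174e+04 Hz.

f₀ = 3.174e+04 Hz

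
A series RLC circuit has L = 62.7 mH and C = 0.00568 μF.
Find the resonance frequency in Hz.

Step 1 — Resonance condition Im(Z)=0 gives ω₀ = 1/√(LC).
Step 2 — ω₀ = 1/√(0.0627·5.68e-09) = 5.299e+04 rad/s.
Step 3 — f₀ = ω₀/(2π) = 8434 Hz.

f₀ = 8434 Hz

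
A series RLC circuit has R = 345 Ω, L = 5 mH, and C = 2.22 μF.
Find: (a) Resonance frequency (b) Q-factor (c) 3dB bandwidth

Step 1 — Resonance condition Im(Z)=0 gives ω₀ = 1/√(LC).
Step 2 — ω₀ = 1/√(0.005·2.22e-06) = 9492 rad/s.
Step 3 — f₀ = ω₀/(2π) = 1511 Hz.
Step 4 — Series Q: Q = ω₀L/R = 9492·0.005/345 = 0.1376.
Step 5 — 3dB bandwidth: Δω = ω₀/Q = 6.9e+04 rad/s; BW = Δω/(2π) = 1.098e+04 Hz.

(a) f₀ = 1511 Hz  (b) Q = 0.1376  (c) BW = 1.098e+04 Hz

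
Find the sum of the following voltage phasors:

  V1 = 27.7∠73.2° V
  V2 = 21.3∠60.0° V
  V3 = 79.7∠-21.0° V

Step 1 — Convert each phasor to rectangular form:
  V1 = 27.7·(cos(73.2°) + j·sin(73.2°)) = 8.006 + j26.52 V
  V2 = 21.3·(cos(60.0°) + j·sin(60.0°)) = 10.65 + j18.45 V
  V3 = 79.7·(cos(-21.0°) + j·sin(-21.0°)) = 74.41 - j28.56 V
Step 2 — Sum components: V_total = 93.06 + j16.4 V.
Step 3 — Convert to polar: |V_total| = 94.5 V, ∠V_total = 10.0°.

V_total = 94.5∠10.0° V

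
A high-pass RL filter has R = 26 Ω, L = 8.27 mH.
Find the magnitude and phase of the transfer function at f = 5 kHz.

Step 1 — Angular frequency: ω = 2π·5000 = 3.142e+04 rad/s.
Step 2 — Transfer function: H(jω) = jωL/(R + jωL).
Step 3 — Numerator jωL = j·259.8; denominator R + jωL = 26 + j259.8.
Step 4 — H = 0.9901 + j0.09908.
Step 5 — Magnitude: |H| = 0.995 (-0.0 dB); phase: φ = 5.7°.

|H| = 0.995 (-0.0 dB), φ = 5.7°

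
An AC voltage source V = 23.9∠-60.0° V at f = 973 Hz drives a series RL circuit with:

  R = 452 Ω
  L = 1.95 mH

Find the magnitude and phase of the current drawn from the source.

Step 1 — Angular frequency: ω = 2π·f = 2π·973 = 6114 rad/s.
Step 2 — Component impedances:
  R: Z = R = 452 Ω
  L: Z = jωL = j·6114·0.00195 = 0 + j11.92 Ω
Step 3 — Series combination: Z_total = R + L = 452 + j11.92 Ω = 452.2∠1.5° Ω.
Step 4 — Source phasor: V = 23.9∠-60.0° V = 11.95 - j20.7 V.
Step 5 — Ohm's law: I = V / Z_total = (11.95 - j20.7) / (452 + j11.92) = 0.02521 - j0.04646 A.
Step 6 — Convert to polar: |I| = 0.05286 A, ∠I = -61.5°.

I = 0.05286∠-61.5° A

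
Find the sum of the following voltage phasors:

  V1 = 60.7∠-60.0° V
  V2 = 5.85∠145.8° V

Step 1 — Convert each phasor to rectangular form:
  V1 = 60.7·(cos(-60.0°) + j·sin(-60.0°)) = 30.35 - j52.57 V
  V2 = 5.85·(cos(145.8°) + j·sin(145.8°)) = -4.838 + j3.288 V
Step 2 — Sum components: V_total = 25.51 - j49.28 V.
Step 3 — Convert to polar: |V_total| = 55.49 V, ∠V_total = -62.6°.

V_total = 55.49∠-62.6° V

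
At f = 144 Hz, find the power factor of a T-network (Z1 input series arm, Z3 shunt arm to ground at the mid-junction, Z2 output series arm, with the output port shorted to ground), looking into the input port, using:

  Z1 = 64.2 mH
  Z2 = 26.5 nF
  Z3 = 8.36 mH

Step 1 — Angular frequency: ω = 2π·f = 2π·144 = 904.8 rad/s.
Step 2 — Component impedances:
  Z1: Z = jωL = j·904.8·0.0642 = 0 + j58.09 Ω
  Z2: Z = 1/(jωC) = -j/(ω·C) = 0 - j4.171e+04 Ω
  Z3: Z = jωL = j·904.8·0.00836 = 0 + j7.564 Ω
Step 3 — With the output port shorted to ground, the output series arm Z2 runs from the junction to ground; the shunt arm Z3 also runs from the junction to ground. They appear in parallel: Z3 || Z2 = 0 + j7.565 Ω.
Step 4 — Series with input arm Z1: Z_in = Z1 + (Z3 || Z2) = 0 + j65.65 Ω = 65.65∠90.0° Ω.
Step 5 — Power factor: PF = cos(φ) = Re(Z)/|Z| = 0/65.65 = 0.
Step 6 — Type: Im(Z) = 65.65 ⇒ lagging (phase φ = 90.0°).

PF = 0 (lagging, φ = 90.0°)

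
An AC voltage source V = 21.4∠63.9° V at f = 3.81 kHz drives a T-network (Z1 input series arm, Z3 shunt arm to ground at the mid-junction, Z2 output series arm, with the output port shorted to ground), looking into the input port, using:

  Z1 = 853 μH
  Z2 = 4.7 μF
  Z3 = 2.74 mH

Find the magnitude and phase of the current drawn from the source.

Step 1 — Angular frequency: ω = 2π·f = 2π·3810 = 2.394e+04 rad/s.
Step 2 — Component impedances:
  Z1: Z = jωL = j·2.394e+04·0.000853 = 0 + j20.42 Ω
  Z2: Z = 1/(jωC) = -j/(ω·C) = 0 - j8.888 Ω
  Z3: Z = jωL = j·2.394e+04·0.00274 = 0 + j65.59 Ω
Step 3 — With the output port shorted to ground, the output series arm Z2 runs from the junction to ground; the shunt arm Z3 also runs from the junction to ground. They appear in parallel: Z3 || Z2 = 0 - j10.28 Ω.
Step 4 — Series with input arm Z1: Z_in = Z1 + (Z3 || Z2) = 0 + j10.14 Ω = 10.14∠90.0° Ω.
Step 5 — Source phasor: V = 21.4∠63.9° V = 9.415 + j19.22 V.
Step 6 — Ohm's law: I = V / Z_total = (9.415 + j19.22) / (0 + j10.14) = 1.895 - j0.9286 A.
Step 7 — Convert to polar: |I| = 2.111 A, ∠I = -26.1°.

I = 2.111∠-26.1° A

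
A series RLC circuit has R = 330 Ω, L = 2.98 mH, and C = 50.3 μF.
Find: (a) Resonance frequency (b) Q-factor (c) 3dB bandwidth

Step 1 — Resonance condition Im(Z)=0 gives ω₀ = 1/√(LC).
Step 2 — ω₀ = 1/√(0.00298·5.03e-05) = 2583 rad/s.
Step 3 — f₀ = ω₀/(2π) = 411.1 Hz.
Step 4 — Series Q: Q = ω₀L/R = 2583·0.00298/330 = 0.02332.
Step 5 — 3dB bandwidth: Δω = ω₀/Q = 1.107e+05 rad/s; BW = Δω/(2π) = 1.762e+04 Hz.

(a) f₀ = 411.1 Hz  (b) Q = 0.02332  (c) BW = 1.762e+04 Hz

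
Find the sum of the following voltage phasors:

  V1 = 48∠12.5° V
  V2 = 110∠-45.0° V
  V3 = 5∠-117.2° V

Step 1 — Convert each phasor to rectangular form:
  V1 = 48·(cos(12.5°) + j·sin(12.5°)) = 46.86 + j10.39 V
  V2 = 110·(cos(-45.0°) + j·sin(-45.0°)) = 77.78 - j77.78 V
  V3 = 5·(cos(-117.2°) + j·sin(-117.2°)) = -2.285 - j4.447 V
Step 2 — Sum components: V_total = 122.4 - j71.84 V.
Step 3 — Convert to polar: |V_total| = 141.9 V, ∠V_total = -30.4°.

V_total = 141.9∠-30.4° V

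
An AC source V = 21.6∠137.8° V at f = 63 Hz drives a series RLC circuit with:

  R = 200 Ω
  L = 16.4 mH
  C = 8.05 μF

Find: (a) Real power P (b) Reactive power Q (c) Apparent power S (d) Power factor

Step 1 — Angular frequency: ω = 2π·f = 2π·63 = 395.8 rad/s.
Step 2 — Component impedances:
  R: Z = R = 200 Ω
  L: Z = jωL = j·395.8·0.0164 = 0 + j6.492 Ω
  C: Z = 1/(jωC) = -j/(ω·C) = 0 - j313.8 Ω
Step 3 — Series combination: Z_total = R + L + C = 200 - j307.3 Ω = 366.7∠-56.9° Ω.
Step 4 — Source phasor: V = 21.6∠137.8° V = -16 + j14.51 V.
Step 5 — Current: I = V / Z = -0.05697 - j0.01499 A = 0.05891∠-165.3° A.
Step 6 — Complex power: S = V·I* = 0.694 - j1.066 VA.
Step 7 — Real power: P = Re(S) = 0.694 W.
Step 8 — Reactive power: Q = Im(S) = -1.066 VAR.
Step 9 — Apparent power: |S| = 1.272 VA.
Step 10 — Power factor: PF = P/|S| = 0.5454 (leading).

(a) P = 0.694 W  (b) Q = -1.066 VAR  (c) S = 1.272 VA  (d) PF = 0.5454 (leading)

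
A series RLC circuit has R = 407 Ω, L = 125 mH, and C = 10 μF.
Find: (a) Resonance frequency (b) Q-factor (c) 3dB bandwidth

Step 1 — Resonance condition Im(Z)=0 gives ω₀ = 1/√(LC).
Step 2 — ω₀ = 1/√(0.125·1e-05) = 894.4 rad/s.
Step 3 — f₀ = ω₀/(2π) = 142.4 Hz.
Step 4 — Series Q: Q = ω₀L/R = 894.4·0.125/407 = 0.2747.
Step 5 — 3dB bandwidth: Δω = ω₀/Q = 3256 rad/s; BW = Δω/(2π) = 518.2 Hz.

(a) f₀ = 142.4 Hz  (b) Q = 0.2747  (c) BW = 518.2 Hz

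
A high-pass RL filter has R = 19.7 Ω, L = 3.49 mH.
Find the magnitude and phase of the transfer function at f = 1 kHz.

Step 1 — Angular frequency: ω = 2π·1000 = 6283 rad/s.
Step 2 — Transfer function: H(jω) = jωL/(R + jωL).
Step 3 — Numerator jωL = j·21.93; denominator R + jωL = 19.7 + j21.93.
Step 4 — H = 0.5534 + j0.4971.
Step 5 — Magnitude: |H| = 0.7439 (-2.6 dB); phase: φ = 41.9°.

|H| = 0.7439 (-2.6 dB), φ = 41.9°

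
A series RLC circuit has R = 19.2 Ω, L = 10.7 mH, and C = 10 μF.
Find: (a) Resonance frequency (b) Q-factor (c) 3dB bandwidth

Step 1 — Resonance: ω₀ = 1/√(LC) = 1/√(0.0107·1e-05) = 3057 rad/s.
Step 2 — f₀ = ω₀/(2π) = 486.6 Hz.
Step 3 — Series Q: Q = ω₀L/R = 3057·0.0107/19.2 = 1.704.
Step 4 — Bandwidth: Δω = ω₀/Q = 1794 rad/s; BW = Δω/(2π) = 285.6 Hz.

(a) f₀ = 486.6 Hz  (b) Q = 1.704  (c) BW = 285.6 Hz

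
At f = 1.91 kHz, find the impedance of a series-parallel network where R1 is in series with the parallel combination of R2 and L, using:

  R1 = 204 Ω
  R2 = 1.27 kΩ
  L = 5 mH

Step 1 — Angular frequency: ω = 2π·f = 2π·1910 = 1.2e+04 rad/s.
Step 2 — Component impedances:
  R1: Z = R = 204 Ω
  R2: Z = R = 1270 Ω
  L: Z = jωL = j·1.2e+04·0.005 = 0 + j60 Ω
Step 3 — Parallel branch: R2 || L = 1/(1/R2 + 1/L) = 2.829 + j59.87 Ω.
Step 4 — Series with R1: Z_total = R1 + (R2 || L) = 206.8 + j59.87 Ω = 215.3∠16.1° Ω.

Z = 206.8 + j59.87 Ω = 215.3∠16.1° Ω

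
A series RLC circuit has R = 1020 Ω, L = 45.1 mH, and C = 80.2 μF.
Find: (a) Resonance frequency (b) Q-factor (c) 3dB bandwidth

Step 1 — Resonance condition Im(Z)=0 gives ω₀ = 1/√(LC).
Step 2 — ω₀ = 1/√(0.0451·8.02e-05) = 525.8 rad/s.
Step 3 — f₀ = ω₀/(2π) = 83.68 Hz.
Step 4 — Series Q: Q = ω₀L/R = 525.8·0.0451/1020 = 0.02325.
Step 5 — 3dB bandwidth: Δω = ω₀/Q = 2.262e+04 rad/s; BW = Δω/(2π) = 3600 Hz.

(a) f₀ = 83.68 Hz  (b) Q = 0.02325  (c) BW = 3600 Hz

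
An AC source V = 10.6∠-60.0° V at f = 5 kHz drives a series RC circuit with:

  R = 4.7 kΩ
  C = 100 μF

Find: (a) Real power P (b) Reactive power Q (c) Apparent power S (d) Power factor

Step 1 — Angular frequency: ω = 2π·f = 2π·5000 = 3.142e+04 rad/s.
Step 2 — Component impedances:
  R: Z = R = 4700 Ω
  C: Z = 1/(jωC) = -j/(ω·C) = 0 - j0.3183 Ω
Step 3 — Series combination: Z_total = R + C = 4700 - j0.3183 Ω = 4700∠-0.0° Ω.
Step 4 — Source phasor: V = 10.6∠-60.0° V = 5.3 - j9.18 V.
Step 5 — Current: I = V / Z = 0.001128 - j0.001953 A = 0.002255∠-60.0° A.
Step 6 — Complex power: S = V·I* = 0.02391 - j1.619e-06 VA.
Step 7 — Real power: P = Re(S) = 0.02391 W.
Step 8 — Reactive power: Q = Im(S) = -1.619e-06 VAR.
Step 9 — Apparent power: |S| = 0.02391 VA.
Step 10 — Power factor: PF = P/|S| = 1 (leading).

(a) P = 0.02391 W  (b) Q = -1.619e-06 VAR  (c) S = 0.02391 VA  (d) PF = 1 (leading)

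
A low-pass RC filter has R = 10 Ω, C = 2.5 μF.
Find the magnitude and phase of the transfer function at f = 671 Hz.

Step 1 — Angular frequency: ω = 2π·671 = 4216 rad/s.
Step 2 — Transfer function: H(jω) = 1/(1 + jωRC).
Step 3 — Denominator: 1 + jωRC = 1 + j·4216·10·2.5e-06 = 1 + j0.1054.
Step 4 — H = 0.989 - j0.1042.
Step 5 — Magnitude: |H| = 0.9945 (-0.0 dB); phase: φ = -6.0°.

|H| = 0.9945 (-0.0 dB), φ = -6.0°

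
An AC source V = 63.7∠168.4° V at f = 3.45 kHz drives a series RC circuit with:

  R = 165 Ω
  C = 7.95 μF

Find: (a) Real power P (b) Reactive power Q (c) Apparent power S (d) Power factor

Step 1 — Angular frequency: ω = 2π·f = 2π·3450 = 2.168e+04 rad/s.
Step 2 — Component impedances:
  R: Z = R = 165 Ω
  C: Z = 1/(jωC) = -j/(ω·C) = 0 - j5.803 Ω
Step 3 — Series combination: Z_total = R + C = 165 - j5.803 Ω = 165.1∠-2.0° Ω.
Step 4 — Source phasor: V = 63.7∠168.4° V = -62.4 + j12.81 V.
Step 5 — Current: I = V / Z = -0.3804 + j0.06425 A = 0.3858∠170.4° A.
Step 6 — Complex power: S = V·I* = 24.56 - j0.8638 VA.
Step 7 — Real power: P = Re(S) = 24.56 W.
Step 8 — Reactive power: Q = Im(S) = -0.8638 VAR.
Step 9 — Apparent power: |S| = 24.58 VA.
Step 10 — Power factor: PF = P/|S| = 0.9994 (leading).

(a) P = 24.56 W  (b) Q = -0.8638 VAR  (c) S = 24.58 VA  (d) PF = 0.9994 (leading)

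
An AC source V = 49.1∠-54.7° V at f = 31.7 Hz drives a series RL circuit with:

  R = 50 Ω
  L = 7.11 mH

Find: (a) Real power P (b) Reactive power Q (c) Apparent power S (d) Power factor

Step 1 — Angular frequency: ω = 2π·f = 2π·31.7 = 199.2 rad/s.
Step 2 — Component impedances:
  R: Z = R = 50 Ω
  L: Z = jωL = j·199.2·0.00711 = 0 + j1.416 Ω
Step 3 — Series combination: Z_total = R + L = 50 + j1.416 Ω = 50.02∠1.6° Ω.
Step 4 — Source phasor: V = 49.1∠-54.7° V = 28.37 - j40.07 V.
Step 5 — Current: I = V / Z = 0.5443 - j0.8169 A = 0.9816∠-56.3° A.
Step 6 — Complex power: S = V·I* = 48.18 + j1.365 VA.
Step 7 — Real power: P = Re(S) = 48.18 W.
Step 8 — Reactive power: Q = Im(S) = 1.365 VAR.
Step 9 — Apparent power: |S| = 48.2 VA.
Step 10 — Power factor: PF = P/|S| = 0.9996 (lagging).

(a) P = 48.18 W  (b) Q = 1.365 VAR  (c) S = 48.2 VA  (d) PF = 0.9996 (lagging)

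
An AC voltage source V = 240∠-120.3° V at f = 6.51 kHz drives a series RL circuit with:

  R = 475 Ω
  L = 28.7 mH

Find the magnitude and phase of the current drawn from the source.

Step 1 — Angular frequency: ω = 2π·f = 2π·6510 = 4.09e+04 rad/s.
Step 2 — Component impedances:
  R: Z = R = 475 Ω
  L: Z = jωL = j·4.09e+04·0.0287 = 0 + j1174 Ω
Step 3 — Series combination: Z_total = R + L = 475 + j1174 Ω = 1266∠68.0° Ω.
Step 4 — Source phasor: V = 240∠-120.3° V = -121.1 - j207.2 V.
Step 5 — Ohm's law: I = V / Z_total = (-121.1 - j207.2) / (475 + j1174) = -0.1875 + j0.02726 A.
Step 6 — Convert to polar: |I| = 0.1895 A, ∠I = 171.7°.

I = 0.1895∠171.7° A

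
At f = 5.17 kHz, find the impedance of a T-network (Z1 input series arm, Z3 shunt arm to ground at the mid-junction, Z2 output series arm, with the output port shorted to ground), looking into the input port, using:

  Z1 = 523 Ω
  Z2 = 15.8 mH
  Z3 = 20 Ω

Step 1 — Angular frequency: ω = 2π·f = 2π·5170 = 3.248e+04 rad/s.
Step 2 — Component impedances:
  Z1: Z = R = 523 Ω
  Z2: Z = jωL = j·3.248e+04·0.0158 = 0 + j513.2 Ω
  Z3: Z = R = 20 Ω
Step 3 — With the output port shorted to ground, the output series arm Z2 runs from the junction to ground; the shunt arm Z3 also runs from the junction to ground. They appear in parallel: Z3 || Z2 = 19.97 + j0.7782 Ω.
Step 4 — Series with input arm Z1: Z_in = Z1 + (Z3 || Z2) = 543 + j0.7782 Ω = 543∠0.1° Ω.

Z = 543 + j0.7782 Ω = 543∠0.1° Ω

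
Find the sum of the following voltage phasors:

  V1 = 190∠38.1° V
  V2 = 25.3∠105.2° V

Step 1 — Convert each phasor to rectangular form:
  V1 = 190·(cos(38.1°) + j·sin(38.1°)) = 149.5 + j117.2 V
  V2 = 25.3·(cos(105.2°) + j·sin(105.2°)) = -6.633 + j24.41 V
Step 2 — Sum components: V_total = 142.9 + j141.7 V.
Step 3 — Convert to polar: |V_total| = 201.2 V, ∠V_total = 44.8°.

V_total = 201.2∠44.8° V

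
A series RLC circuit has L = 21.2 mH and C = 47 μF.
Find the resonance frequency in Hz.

Step 1 — Resonance condition Im(Z)=0 gives ω₀ = 1/√(LC).
Step 2 — ω₀ = 1/√(0.0212·4.7e-05) = 1002 rad/s.
Step 3 — f₀ = ω₀/(2π) = 159.4 Hz.

f₀ = 159.4 Hz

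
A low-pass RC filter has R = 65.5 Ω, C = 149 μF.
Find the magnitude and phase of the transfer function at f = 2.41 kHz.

Step 1 — Angular frequency: ω = 2π·2410 = 1.514e+04 rad/s.
Step 2 — Transfer function: H(jω) = 1/(1 + jωRC).
Step 3 — Denominator: 1 + jωRC = 1 + j·1.514e+04·65.5·0.000149 = 1 + j147.8.
Step 4 — H = 4.579e-05 - j0.006766.
Step 5 — Magnitude: |H| = 0.006767 (-43.4 dB); phase: φ = -89.6°.

|H| = 0.006767 (-43.4 dB), φ = -89.6°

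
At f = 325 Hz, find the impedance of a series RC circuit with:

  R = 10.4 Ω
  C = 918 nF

Step 1 — Angular frequency: ω = 2π·f = 2π·325 = 2042 rad/s.
Step 2 — Component impedances:
  R: Z = R = 10.4 Ω
  C: Z = 1/(jωC) = -j/(ω·C) = 0 - j533.5 Ω
Step 3 — Series combination: Z_total = R + C = 10.4 - j533.5 Ω = 533.6∠-88.9° Ω.

Z = 10.4 - j533.5 Ω = 533.6∠-88.9° Ω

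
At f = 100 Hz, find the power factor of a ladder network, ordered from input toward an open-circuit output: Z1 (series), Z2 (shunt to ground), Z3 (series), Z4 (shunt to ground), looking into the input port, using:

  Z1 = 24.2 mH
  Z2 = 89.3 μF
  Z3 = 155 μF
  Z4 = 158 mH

Step 1 — Angular frequency: ω = 2π·f = 2π·100 = 628.3 rad/s.
Step 2 — Component impedances:
  Z1: Z = jωL = j·628.3·0.0242 = 0 + j15.21 Ω
  Z2: Z = 1/(jωC) = -j/(ω·C) = 0 - j17.82 Ω
  Z3: Z = 1/(jωC) = -j/(ω·C) = 0 - j10.27 Ω
  Z4: Z = jωL = j·628.3·0.158 = 0 + j99.27 Ω
Step 3 — Ladder network (open output): work backward from the far end, alternating series and parallel combinations. Z_in = 0 - j7.079 Ω = 7.079∠-90.0° Ω.
Step 4 — Power factor: PF = cos(φ) = Re(Z)/|Z| = 0/7.079 = 0.
Step 5 — Type: Im(Z) = -7.079 ⇒ leading (phase φ = -90.0°).

PF = 0 (leading, φ = -90.0°)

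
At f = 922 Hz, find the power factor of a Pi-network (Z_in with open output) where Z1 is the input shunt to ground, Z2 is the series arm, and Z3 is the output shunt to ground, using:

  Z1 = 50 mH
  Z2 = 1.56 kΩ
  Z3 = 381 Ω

Step 1 — Angular frequency: ω = 2π·f = 2π·922 = 5793 rad/s.
Step 2 — Component impedances:
  Z1: Z = jωL = j·5793·0.05 = 0 + j289.7 Ω
  Z2: Z = R = 1560 Ω
  Z3: Z = R = 381 Ω
Step 3 — With open output, the series arm Z2 and the output shunt Z3 appear in series to ground: Z2 + Z3 = 1941 Ω.
Step 4 — Parallel with input shunt Z1: Z_in = Z1 || (Z2 + Z3) = 42.28 + j283.3 Ω = 286.5∠81.5° Ω.
Step 5 — Power factor: PF = cos(φ) = Re(Z)/|Z| = 42.28/286.5 = 0.1476.
Step 6 — Type: Im(Z) = 283.3 ⇒ lagging (phase φ = 81.5°).

PF = 0.1476 (lagging, φ = 81.5°)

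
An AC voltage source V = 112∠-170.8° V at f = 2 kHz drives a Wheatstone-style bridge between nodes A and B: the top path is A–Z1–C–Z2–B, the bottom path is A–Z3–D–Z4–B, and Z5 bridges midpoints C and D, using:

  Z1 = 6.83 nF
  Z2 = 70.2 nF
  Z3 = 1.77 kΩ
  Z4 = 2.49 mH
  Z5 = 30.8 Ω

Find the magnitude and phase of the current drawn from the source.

Step 1 — Angular frequency: ω = 2π·f = 2π·2000 = 1.257e+04 rad/s.
Step 2 — Component impedances:
  Z1: Z = 1/(jωC) = -j/(ω·C) = 0 - j1.165e+04 Ω
  Z2: Z = 1/(jωC) = -j/(ω·C) = 0 - j1134 Ω
  Z3: Z = R = 1770 Ω
  Z4: Z = jωL = j·1.257e+04·0.00249 = 0 + j31.29 Ω
  Z5: Z = R = 30.8 Ω
Step 3 — Bridge requires nodal analysis (the Z5 bridge couples midpoints C and D, so the two paths cannot be reduced to a simple series/parallel combination). Setting node B to ground and injecting 1 A at node A, the 3-node admittance system at A, C, D solves to V_A = Z_AB = 1729 - j230.2 Ω = 1745∠-7.6° Ω.
Step 4 — Source phasor: V = 112∠-170.8° V = -110.6 - j17.91 V.
Step 5 — Ohm's law: I = V / Z_total = (-110.6 - j17.91) / (1729 - j230.2) = -0.06146 - j0.01853 A.
Step 6 — Convert to polar: |I| = 0.06419 A, ∠I = -163.2°.

I = 0.06419∠-163.2° A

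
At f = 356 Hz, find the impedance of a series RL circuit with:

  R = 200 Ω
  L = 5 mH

Step 1 — Angular frequency: ω = 2π·f = 2π·356 = 2237 rad/s.
Step 2 — Component impedances:
  R: Z = R = 200 Ω
  L: Z = jωL = j·2237·0.005 = 0 + j11.18 Ω
Step 3 — Series combination: Z_total = R + L = 200 + j11.18 Ω = 200.3∠3.2° Ω.

Z = 200 + j11.18 Ω = 200.3∠3.2° Ω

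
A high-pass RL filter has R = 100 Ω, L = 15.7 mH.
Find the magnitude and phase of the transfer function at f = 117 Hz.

Step 1 — Angular frequency: ω = 2π·117 = 735.1 rad/s.
Step 2 — Transfer function: H(jω) = jωL/(R + jωL).
Step 3 — Numerator jωL = j·11.54; denominator R + jωL = 100 + j11.54.
Step 4 — H = 0.01315 + j0.1139.
Step 5 — Magnitude: |H| = 0.1147 (-18.8 dB); phase: φ = 83.4°.

|H| = 0.1147 (-18.8 dB), φ = 83.4°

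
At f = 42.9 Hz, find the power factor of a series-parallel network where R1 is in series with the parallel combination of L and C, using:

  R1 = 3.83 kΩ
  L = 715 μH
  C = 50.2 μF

Step 1 — Angular frequency: ω = 2π·f = 2π·42.9 = 269.5 rad/s.
Step 2 — Component impedances:
  R1: Z = R = 3830 Ω
  L: Z = jωL = j·269.5·0.000715 = 0 + j0.1927 Ω
  C: Z = 1/(jωC) = -j/(ω·C) = 0 - j73.9 Ω
Step 3 — Parallel branch: L || C = 1/(1/L + 1/C) = 0 + j0.1932 Ω.
Step 4 — Series with R1: Z_total = R1 + (L || C) = 3830 + j0.1932 Ω = 3830∠0.0° Ω.
Step 5 — Power factor: PF = cos(φ) = Re(Z)/|Z| = 3830/3830 = 1.
Step 6 — Type: Im(Z) = 0.1932 ⇒ lagging (phase φ = 0.0°).

PF = 1 (lagging, φ = 0.0°)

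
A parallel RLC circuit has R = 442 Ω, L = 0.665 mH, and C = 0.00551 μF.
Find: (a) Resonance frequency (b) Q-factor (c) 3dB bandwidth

Step 1 — Resonance: ω₀ = 1/√(LC) = 1/√(0.000665·5.51e-09) = 5.224e+05 rad/s.
Step 2 — f₀ = ω₀/(2π) = 8.314e+04 Hz.
Step 3 — Parallel Q: Q = R/(ω₀L) = 442/(5.224e+05·0.000665) = 1.272.
Step 4 — Bandwidth: Δω = ω₀/Q = 4.106e+05 rad/s; BW = Δω/(2π) = 6.535e+04 Hz.

(a) f₀ = 8.314e+04 Hz  (b) Q = 1.272  (c) BW = 6.535e+04 Hz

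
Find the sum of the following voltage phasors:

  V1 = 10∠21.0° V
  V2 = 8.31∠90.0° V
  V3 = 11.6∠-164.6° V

Step 1 — Convert each phasor to rectangular form:
  V1 = 10·(cos(21.0°) + j·sin(21.0°)) = 9.336 + j3.584 V
  V2 = 8.31·(cos(90.0°) + j·sin(90.0°)) = 0 + j8.31 V
  V3 = 11.6·(cos(-164.6°) + j·sin(-164.6°)) = -11.18 - j3.08 V
Step 2 — Sum components: V_total = -1.848 + j8.813 V.
Step 3 — Convert to polar: |V_total| = 9.005 V, ∠V_total = 101.8°.

V_total = 9.005∠101.8° V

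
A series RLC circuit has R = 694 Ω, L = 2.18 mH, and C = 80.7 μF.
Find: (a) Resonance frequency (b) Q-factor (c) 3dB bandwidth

Step 1 — Resonance condition Im(Z)=0 gives ω₀ = 1/√(LC).
Step 2 — ω₀ = 1/√(0.00218·8.07e-05) = 2384 rad/s.
Step 3 — f₀ = ω₀/(2π) = 379.5 Hz.
Step 4 — Series Q: Q = ω₀L/R = 2384·0.00218/694 = 0.007489.
Step 5 — 3dB bandwidth: Δω = ω₀/Q = 3.183e+05 rad/s; BW = Δω/(2π) = 5.067e+04 Hz.

(a) f₀ = 379.5 Hz  (b) Q = 0.007489  (c) BW = 5.067e+04 Hz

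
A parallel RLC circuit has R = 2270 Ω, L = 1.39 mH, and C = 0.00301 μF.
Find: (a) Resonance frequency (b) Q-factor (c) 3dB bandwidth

Step 1 — Resonance: ω₀ = 1/√(LC) = 1/√(0.00139·3.01e-09) = 4.889e+05 rad/s.
Step 2 — f₀ = ω₀/(2π) = 7.781e+04 Hz.
Step 3 — Parallel Q: Q = R/(ω₀L) = 2270/(4.889e+05·0.00139) = 3.34.
Step 4 — Bandwidth: Δω = ω₀/Q = 1.464e+05 rad/s; BW = Δω/(2π) = 2.329e+04 Hz.

(a) f₀ = 7.781e+04 Hz  (b) Q = 3.34  (c) BW = 2.329e+04 Hz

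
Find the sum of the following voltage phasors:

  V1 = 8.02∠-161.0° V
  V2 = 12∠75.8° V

Step 1 — Convert each phasor to rectangular form:
  V1 = 8.02·(cos(-161.0°) + j·sin(-161.0°)) = -7.583 - j2.611 V
  V2 = 12·(cos(75.8°) + j·sin(75.8°)) = 2.944 + j11.63 V
Step 2 — Sum components: V_total = -4.639 + j9.022 V.
Step 3 — Convert to polar: |V_total| = 10.15 V, ∠V_total = 117.2°.

V_total = 10.15∠117.2° V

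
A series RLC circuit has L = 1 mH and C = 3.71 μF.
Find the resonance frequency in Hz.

Step 1 — Resonance condition Im(Z)=0 gives ω₀ = 1/√(LC).
Step 2 — ω₀ = 1/√(0.001·3.71e-06) = 1.642e+04 rad/s.
Step 3 — f₀ = ω₀/(2π) = 2613 Hz.

f₀ = 2613 Hz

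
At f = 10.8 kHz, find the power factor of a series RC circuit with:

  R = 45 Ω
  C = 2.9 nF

Step 1 — Angular frequency: ω = 2π·f = 2π·1.08e+04 = 6.786e+04 rad/s.
Step 2 — Component impedances:
  R: Z = R = 45 Ω
  C: Z = 1/(jωC) = -j/(ω·C) = 0 - j5082 Ω
Step 3 — Series combination: Z_total = R + C = 45 - j5082 Ω = 5082∠-89.5° Ω.
Step 4 — Power factor: PF = cos(φ) = Re(Z)/|Z| = 45/5082 = 0.008855.
Step 5 — Type: Im(Z) = -5082 ⇒ leading (phase φ = -89.5°).

PF = 0.008855 (leading, φ = -89.5°)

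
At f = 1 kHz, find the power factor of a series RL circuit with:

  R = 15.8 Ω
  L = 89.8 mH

Step 1 — Angular frequency: ω = 2π·f = 2π·1000 = 6283 rad/s.
Step 2 — Component impedances:
  R: Z = R = 15.8 Ω
  L: Z = jωL = j·6283·0.0898 = 0 + j564.2 Ω
Step 3 — Series combination: Z_total = R + L = 15.8 + j564.2 Ω = 564.5∠88.4° Ω.
Step 4 — Power factor: PF = cos(φ) = Re(Z)/|Z| = 15.8/564.5 = 0.02799.
Step 5 — Type: Im(Z) = 564.2 ⇒ lagging (phase φ = 88.4°).

PF = 0.02799 (lagging, φ = 88.4°)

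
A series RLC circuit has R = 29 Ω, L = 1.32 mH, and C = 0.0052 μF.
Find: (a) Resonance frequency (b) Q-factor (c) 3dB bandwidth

Step 1 — Resonance: ω₀ = 1/√(LC) = 1/√(0.00132·5.2e-09) = 3.817e+05 rad/s.
Step 2 — f₀ = ω₀/(2π) = 6.075e+04 Hz.
Step 3 — Series Q: Q = ω₀L/R = 3.817e+05·0.00132/29 = 17.37.
Step 4 — Bandwidth: Δω = ω₀/Q = 2.197e+04 rad/s; BW = Δω/(2π) = 3497 Hz.

(a) f₀ = 6.075e+04 Hz  (b) Q = 17.37  (c) BW = 3497 Hz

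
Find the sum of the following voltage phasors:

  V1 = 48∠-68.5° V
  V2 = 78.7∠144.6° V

Step 1 — Convert each phasor to rectangular form:
  V1 = 48·(cos(-68.5°) + j·sin(-68.5°)) = 17.59 - j44.66 V
  V2 = 78.7·(cos(144.6°) + j·sin(144.6°)) = -64.15 + j45.59 V
Step 2 — Sum components: V_total = -46.56 + j0.9294 V.
Step 3 — Convert to polar: |V_total| = 46.57 V, ∠V_total = 178.9°.

V_total = 46.57∠178.9° V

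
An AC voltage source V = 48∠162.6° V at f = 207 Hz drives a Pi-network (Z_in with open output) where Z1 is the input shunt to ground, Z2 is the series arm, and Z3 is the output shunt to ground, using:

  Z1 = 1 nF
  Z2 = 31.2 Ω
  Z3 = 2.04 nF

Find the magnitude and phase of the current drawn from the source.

Step 1 — Angular frequency: ω = 2π·f = 2π·207 = 1301 rad/s.
Step 2 — Component impedances:
  Z1: Z = 1/(jωC) = -j/(ω·C) = 0 - j7.689e+05 Ω
  Z2: Z = R = 31.2 Ω
  Z3: Z = 1/(jωC) = -j/(ω·C) = 0 - j3.769e+05 Ω
Step 3 — With open output, the series arm Z2 and the output shunt Z3 appear in series to ground: Z2 + Z3 = 31.2 - j3.769e+05 Ω.
Step 4 — Parallel with input shunt Z1: Z_in = Z1 || (Z2 + Z3) = 14.05 - j2.529e+05 Ω = 2.529e+05∠-90.0° Ω.
Step 5 — Source phasor: V = 48∠162.6° V = -45.8 + j14.35 V.
Step 6 — Ohm's law: I = V / Z_total = (-45.8 + j14.35) / (14.05 - j2.529e+05) = -5.676e-05 - j0.0001811 A.
Step 7 — Convert to polar: |I| = 0.0001898 A, ∠I = -107.4°.

I = 0.0001898∠-107.4° A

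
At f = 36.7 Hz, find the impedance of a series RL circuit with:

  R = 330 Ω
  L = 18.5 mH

Step 1 — Angular frequency: ω = 2π·f = 2π·36.7 = 230.6 rad/s.
Step 2 — Component impedances:
  R: Z = R = 330 Ω
  L: Z = jωL = j·230.6·0.0185 = 0 + j4.266 Ω
Step 3 — Series combination: Z_total = R + L = 330 + j4.266 Ω = 330∠0.7° Ω.

Z = 330 + j4.266 Ω = 330∠0.7° Ω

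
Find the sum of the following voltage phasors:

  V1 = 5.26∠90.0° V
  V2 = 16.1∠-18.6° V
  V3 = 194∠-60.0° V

Step 1 — Convert each phasor to rectangular form:
  V1 = 5.26·(cos(90.0°) + j·sin(90.0°)) = 0 + j5.26 V
  V2 = 16.1·(cos(-18.6°) + j·sin(-18.6°)) = 15.26 - j5.135 V
  V3 = 194·(cos(-60.0°) + j·sin(-60.0°)) = 97 - j168 V
Step 2 — Sum components: V_total = 112.3 - j167.9 V.
Step 3 — Convert to polar: |V_total| = 202 V, ∠V_total = -56.2°.

V_total = 202∠-56.2° V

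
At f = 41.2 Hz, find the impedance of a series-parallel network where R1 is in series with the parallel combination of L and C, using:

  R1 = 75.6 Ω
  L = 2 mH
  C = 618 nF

Step 1 — Angular frequency: ω = 2π·f = 2π·41.2 = 258.9 rad/s.
Step 2 — Component impedances:
  R1: Z = R = 75.6 Ω
  L: Z = jωL = j·258.9·0.002 = 0 + j0.5177 Ω
  C: Z = 1/(jωC) = -j/(ω·C) = 0 - j6251 Ω
Step 3 — Parallel branch: L || C = 1/(1/L + 1/C) = 0 + j0.5178 Ω.
Step 4 — Series with R1: Z_total = R1 + (L || C) = 75.6 + j0.5178 Ω = 75.6∠0.4° Ω.

Z = 75.6 + j0.5178 Ω = 75.6∠0.4° Ω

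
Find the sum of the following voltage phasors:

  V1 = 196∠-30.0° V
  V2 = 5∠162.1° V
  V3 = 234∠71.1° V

Step 1 — Convert each phasor to rectangular form:
  V1 = 196·(cos(-30.0°) + j·sin(-30.0°)) = 169.7 - j98 V
  V2 = 5·(cos(162.1°) + j·sin(162.1°)) = -4.758 + j1.537 V
  V3 = 234·(cos(71.1°) + j·sin(71.1°)) = 75.8 + j221.4 V
Step 2 — Sum components: V_total = 240.8 + j124.9 V.
Step 3 — Convert to polar: |V_total| = 271.3 V, ∠V_total = 27.4°.

V_total = 271.3∠27.4° V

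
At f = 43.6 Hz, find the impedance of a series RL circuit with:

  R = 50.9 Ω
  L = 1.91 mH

Step 1 — Angular frequency: ω = 2π·f = 2π·43.6 = 273.9 rad/s.
Step 2 — Component impedances:
  R: Z = R = 50.9 Ω
  L: Z = jωL = j·273.9·0.00191 = 0 + j0.5232 Ω
Step 3 — Series combination: Z_total = R + L = 50.9 + j0.5232 Ω = 50.9∠0.6° Ω.

Z = 50.9 + j0.5232 Ω = 50.9∠0.6° Ω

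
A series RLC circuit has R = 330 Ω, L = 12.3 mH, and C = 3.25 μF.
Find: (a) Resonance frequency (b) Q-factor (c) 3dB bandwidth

Step 1 — Resonance: ω₀ = 1/√(LC) = 1/√(0.0123·3.25e-06) = 5002 rad/s.
Step 2 — f₀ = ω₀/(2π) = 796 Hz.
Step 3 — Series Q: Q = ω₀L/R = 5002·0.0123/330 = 0.1864.
Step 4 — Bandwidth: Δω = ω₀/Q = 2.683e+04 rad/s; BW = Δω/(2π) = 4270 Hz.

(a) f₀ = 796 Hz  (b) Q = 0.1864  (c) BW = 4270 Hz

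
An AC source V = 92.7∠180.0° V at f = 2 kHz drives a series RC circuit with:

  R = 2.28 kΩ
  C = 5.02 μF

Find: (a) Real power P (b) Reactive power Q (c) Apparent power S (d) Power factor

Step 1 — Angular frequency: ω = 2π·f = 2π·2000 = 1.257e+04 rad/s.
Step 2 — Component impedances:
  R: Z = R = 2280 Ω
  C: Z = 1/(jωC) = -j/(ω·C) = 0 - j15.85 Ω
Step 3 — Series combination: Z_total = R + C = 2280 - j15.85 Ω = 2280∠-0.4° Ω.
Step 4 — Source phasor: V = 92.7∠180.0° V = -92.7 V.
Step 5 — Current: I = V / Z = -0.04066 - j0.0002827 A = 0.04066∠-179.6° A.
Step 6 — Complex power: S = V·I* = 3.769 - j0.0262 VA.
Step 7 — Real power: P = Re(S) = 3.769 W.
Step 8 — Reactive power: Q = Im(S) = -0.0262 VAR.
Step 9 — Apparent power: |S| = 3.769 VA.
Step 10 — Power factor: PF = P/|S| = 1 (leading).

(a) P = 3.769 W  (b) Q = -0.0262 VAR  (c) S = 3.769 VA  (d) PF = 1 (leading)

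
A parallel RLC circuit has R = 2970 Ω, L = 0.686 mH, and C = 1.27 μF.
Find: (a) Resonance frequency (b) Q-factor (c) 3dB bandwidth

Step 1 — Resonance: ω₀ = 1/√(LC) = 1/√(0.000686·1.27e-06) = 3.388e+04 rad/s.
Step 2 — f₀ = ω₀/(2π) = 5392 Hz.
Step 3 — Parallel Q: Q = R/(ω₀L) = 2970/(3.388e+04·0.000686) = 127.8.
Step 4 — Bandwidth: Δω = ω₀/Q = 265.1 rad/s; BW = Δω/(2π) = 42.19 Hz.

(a) f₀ = 5392 Hz  (b) Q = 127.8  (c) BW = 42.19 Hz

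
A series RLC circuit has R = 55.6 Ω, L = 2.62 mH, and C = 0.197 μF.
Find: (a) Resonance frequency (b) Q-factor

Step 1 — Resonance condition Im(Z)=0 gives ω₀ = 1/√(LC).
Step 2 — ω₀ = 1/√(0.00262·1.97e-07) = 4.402e+04 rad/s.
Step 3 — f₀ = ω₀/(2π) = 7005 Hz.
Step 4 — Series Q: Q = ω₀L/R = 4.402e+04·0.00262/55.6 = 2.074.

(a) f₀ = 7005 Hz  (b) Q = 2.074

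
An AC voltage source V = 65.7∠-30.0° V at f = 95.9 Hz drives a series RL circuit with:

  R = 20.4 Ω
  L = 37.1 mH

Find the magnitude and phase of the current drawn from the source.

Step 1 — Angular frequency: ω = 2π·f = 2π·95.9 = 602.6 rad/s.
Step 2 — Component impedances:
  R: Z = R = 20.4 Ω
  L: Z = jωL = j·602.6·0.0371 = 0 + j22.35 Ω
Step 3 — Series combination: Z_total = R + L = 20.4 + j22.35 Ω = 30.26∠47.6° Ω.
Step 4 — Source phasor: V = 65.7∠-30.0° V = 56.9 - j32.85 V.
Step 5 — Ohm's law: I = V / Z_total = (56.9 - j32.85) / (20.4 + j22.35) = 0.4655 - j2.12 A.
Step 6 — Convert to polar: |I| = 2.171 A, ∠I = -77.6°.

I = 2.171∠-77.6° A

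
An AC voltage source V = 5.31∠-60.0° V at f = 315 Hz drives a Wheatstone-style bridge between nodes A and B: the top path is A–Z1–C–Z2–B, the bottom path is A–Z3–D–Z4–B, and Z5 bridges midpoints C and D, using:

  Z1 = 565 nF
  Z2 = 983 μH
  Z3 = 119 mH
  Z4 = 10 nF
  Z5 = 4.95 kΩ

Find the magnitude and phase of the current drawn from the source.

Step 1 — Angular frequency: ω = 2π·f = 2π·315 = 1979 rad/s.
Step 2 — Component impedances:
  Z1: Z = 1/(jωC) = -j/(ω·C) = 0 - j894.3 Ω
  Z2: Z = jωL = j·1979·0.000983 = 0 + j1.946 Ω
  Z3: Z = jωL = j·1979·0.119 = 0 + j235.5 Ω
  Z4: Z = 1/(jωC) = -j/(ω·C) = 0 - j5.053e+04 Ω
  Z5: Z = R = 4950 Ω
Step 3 — Bridge requires nodal analysis (the Z5 bridge couples midpoints C and D, so the two paths cannot be reduced to a simple series/parallel combination). Setting node B to ground and injecting 1 A at node A, the 3-node admittance system at A, C, D solves to V_A = Z_AB = 154.8 - j856.4 Ω = 870.3∠-79.8° Ω.
Step 4 — Source phasor: V = 5.31∠-60.0° V = 2.655 - j4.599 V.
Step 5 — Ohm's law: I = V / Z_total = (2.655 - j4.599) / (154.8 - j856.4) = 0.005742 + j0.002062 A.
Step 6 — Convert to polar: |I| = 0.006101 A, ∠I = 19.8°.

I = 0.006101∠19.8° A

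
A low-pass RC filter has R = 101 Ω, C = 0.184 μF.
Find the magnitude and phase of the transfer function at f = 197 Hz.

Step 1 — Angular frequency: ω = 2π·197 = 1238 rad/s.
Step 2 — Transfer function: H(jω) = 1/(1 + jωRC).
Step 3 — Denominator: 1 + jωRC = 1 + j·1238·101·1.84e-07 = 1 + j0.023.
Step 4 — H = 0.9995 - j0.02299.
Step 5 — Magnitude: |H| = 0.9997 (-0.0 dB); phase: φ = -1.3°.

|H| = 0.9997 (-0.0 dB), φ = -1.3°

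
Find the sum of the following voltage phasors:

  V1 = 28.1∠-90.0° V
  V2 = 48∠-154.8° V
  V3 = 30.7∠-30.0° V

Step 1 — Convert each phasor to rectangular form:
  V1 = 28.1·(cos(-90.0°) + j·sin(-90.0°)) = 0 - j28.1 V
  V2 = 48·(cos(-154.8°) + j·sin(-154.8°)) = -43.43 - j20.44 V
  V3 = 30.7·(cos(-30.0°) + j·sin(-30.0°)) = 26.59 - j15.35 V
Step 2 — Sum components: V_total = -16.84 - j63.89 V.
Step 3 — Convert to polar: |V_total| = 66.07 V, ∠V_total = -104.8°.

V_total = 66.07∠-104.8° V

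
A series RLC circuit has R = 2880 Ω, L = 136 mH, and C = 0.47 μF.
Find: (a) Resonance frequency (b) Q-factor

Step 1 — Resonance condition Im(Z)=0 gives ω₀ = 1/√(LC).
Step 2 — ω₀ = 1/√(0.136·4.7e-07) = 3955 rad/s.
Step 3 — f₀ = ω₀/(2π) = 629.5 Hz.
Step 4 — Series Q: Q = ω₀L/R = 3955·0.136/2880 = 0.1868.

(a) f₀ = 629.5 Hz  (b) Q = 0.1868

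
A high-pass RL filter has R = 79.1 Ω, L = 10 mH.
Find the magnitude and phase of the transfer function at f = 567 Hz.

Step 1 — Angular frequency: ω = 2π·567 = 3563 rad/s.
Step 2 — Transfer function: H(jω) = jωL/(R + jωL).
Step 3 — Numerator jωL = j·35.63; denominator R + jωL = 79.1 + j35.63.
Step 4 — H = 0.1686 + j0.3744.
Step 5 — Magnitude: |H| = 0.4107 (-7.7 dB); phase: φ = 65.8°.

|H| = 0.4107 (-7.7 dB), φ = 65.8°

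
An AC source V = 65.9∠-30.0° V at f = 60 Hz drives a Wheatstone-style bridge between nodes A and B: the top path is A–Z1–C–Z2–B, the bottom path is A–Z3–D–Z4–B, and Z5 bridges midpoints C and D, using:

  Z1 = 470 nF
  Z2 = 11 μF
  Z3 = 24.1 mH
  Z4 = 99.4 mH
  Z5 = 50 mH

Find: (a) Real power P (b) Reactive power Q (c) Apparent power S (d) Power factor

Step 1 — Angular frequency: ω = 2π·f = 2π·60 = 377 rad/s.
Step 2 — Component impedances:
  Z1: Z = 1/(jωC) = -j/(ω·C) = 0 - j5644 Ω
  Z2: Z = 1/(jωC) = -j/(ω·C) = 0 - j241.1 Ω
  Z3: Z = jωL = j·377·0.0241 = 0 + j9.085 Ω
  Z4: Z = jωL = j·377·0.0994 = 0 + j37.47 Ω
  Z5: Z = jωL = j·377·0.05 = 0 + j18.85 Ω
Step 3 — Bridge requires nodal analysis (the Z5 bridge couples midpoints C and D, so the two paths cannot be reduced to a simple series/parallel combination). Setting node B to ground and injecting 1 A at node A, the 3-node admittance system at A, C, D solves to V_A = Z_AB = 0 + j54.16 Ω = 54.16∠90.0° Ω.
Step 4 — Source phasor: V = 65.9∠-30.0° V = 57.07 - j32.95 V.
Step 5 — Current: I = V / Z = -0.6084 - j1.054 A = 1.217∠-120.0° A.
Step 6 — Complex power: S = V·I* = 0 + j80.18 VA.
Step 7 — Real power: P = Re(S) = 0 W.
Step 8 — Reactive power: Q = Im(S) = 80.18 VAR.
Step 9 — Apparent power: |S| = 80.18 VA.
Step 10 — Power factor: PF = P/|S| = 0 (lagging).

(a) P = 0 W  (b) Q = 80.18 VAR  (c) S = 80.18 VA  (d) PF = 0 (lagging)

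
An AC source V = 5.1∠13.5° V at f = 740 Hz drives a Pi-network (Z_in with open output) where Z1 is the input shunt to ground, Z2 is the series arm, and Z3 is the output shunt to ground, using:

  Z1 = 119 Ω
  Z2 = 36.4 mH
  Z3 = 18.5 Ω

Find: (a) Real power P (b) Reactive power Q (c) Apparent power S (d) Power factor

Step 1 — Angular frequency: ω = 2π·f = 2π·740 = 4650 rad/s.
Step 2 — Component impedances:
  Z1: Z = R = 119 Ω
  Z2: Z = jωL = j·4650·0.0364 = 0 + j169.2 Ω
  Z3: Z = R = 18.5 Ω
Step 3 — With open output, the series arm Z2 and the output shunt Z3 appear in series to ground: Z2 + Z3 = 18.5 + j169.2 Ω.
Step 4 — Parallel with input shunt Z1: Z_in = Z1 || (Z2 + Z3) = 78.05 + j50.4 Ω = 92.91∠32.9° Ω.
Step 5 — Source phasor: V = 5.1∠13.5° V = 4.959 + j1.191 V.
Step 6 — Current: I = V / Z = 0.05179 - j0.01819 A = 0.05489∠-19.4° A.
Step 7 — Complex power: S = V·I* = 0.2352 + j0.1519 VA.
Step 8 — Real power: P = Re(S) = 0.2352 W.
Step 9 — Reactive power: Q = Im(S) = 0.1519 VAR.
Step 10 — Apparent power: |S| = 0.2799 VA.
Step 11 — Power factor: PF = P/|S| = 0.8401 (lagging).

(a) P = 0.2352 W  (b) Q = 0.1519 VAR  (c) S = 0.2799 VA  (d) PF = 0.8401 (lagging)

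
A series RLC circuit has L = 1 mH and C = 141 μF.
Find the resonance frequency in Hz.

Step 1 — Resonance condition Im(Z)=0 gives ω₀ = 1/√(LC).
Step 2 — ω₀ = 1/√(0.001·0.000141) = 2663 rad/s.
Step 3 — f₀ = ω₀/(2π) = 423.8 Hz.

f₀ = 423.8 Hz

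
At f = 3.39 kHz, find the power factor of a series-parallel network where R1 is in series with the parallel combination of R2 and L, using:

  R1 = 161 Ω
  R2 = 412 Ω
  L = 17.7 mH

Step 1 — Angular frequency: ω = 2π·f = 2π·3390 = 2.13e+04 rad/s.
Step 2 — Component impedances:
  R1: Z = R = 161 Ω
  R2: Z = R = 412 Ω
  L: Z = jωL = j·2.13e+04·0.0177 = 0 + j377 Ω
Step 3 — Parallel branch: R2 || L = 1/(1/R2 + 1/L) = 187.8 + j205.2 Ω.
Step 4 — Series with R1: Z_total = R1 + (R2 || L) = 348.8 + j205.2 Ω = 404.6∠30.5° Ω.
Step 5 — Power factor: PF = cos(φ) = Re(Z)/|Z| = 348.76/404.65 = 0.8619.
Step 6 — Type: Im(Z) = 205.2 ⇒ lagging (phase φ = 30.5°).

PF = 0.8619 (lagging, φ = 30.5°)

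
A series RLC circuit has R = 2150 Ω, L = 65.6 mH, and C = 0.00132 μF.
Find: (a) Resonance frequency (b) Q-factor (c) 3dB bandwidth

Step 1 — Resonance condition Im(Z)=0 gives ω₀ = 1/√(LC).
Step 2 — ω₀ = 1/√(0.0656·1.32e-09) = 1.075e+05 rad/s.
Step 3 — f₀ = ω₀/(2π) = 1.71e+04 Hz.
Step 4 — Series Q: Q = ω₀L/R = 1.075e+05·0.0656/2150 = 3.279.
Step 5 — 3dB bandwidth: Δω = ω₀/Q = 3.277e+04 rad/s; BW = Δω/(2π) = 5216 Hz.

(a) f₀ = 1.71e+04 Hz  (b) Q = 3.279  (c) BW = 5216 Hz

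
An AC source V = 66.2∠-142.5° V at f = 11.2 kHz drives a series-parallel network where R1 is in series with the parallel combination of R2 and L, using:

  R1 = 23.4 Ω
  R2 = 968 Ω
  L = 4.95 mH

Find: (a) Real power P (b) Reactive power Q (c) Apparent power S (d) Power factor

Step 1 — Angular frequency: ω = 2π·f = 2π·1.12e+04 = 7.037e+04 rad/s.
Step 2 — Component impedances:
  R1: Z = R = 23.4 Ω
  R2: Z = R = 968 Ω
  L: Z = jωL = j·7.037e+04·0.00495 = 0 + j348.3 Ω
Step 3 — Parallel branch: R2 || L = 1/(1/R2 + 1/L) = 111 + j308.4 Ω.
Step 4 — Series with R1: Z_total = R1 + (R2 || L) = 134.4 + j308.4 Ω = 336.4∠66.5° Ω.
Step 5 — Source phasor: V = 66.2∠-142.5° V = -52.52 - j40.3 V.
Step 6 — Current: I = V / Z = -0.1722 + j0.09527 A = 0.1968∠151.0° A.
Step 7 — Complex power: S = V·I* = 5.204 + j11.94 VA.
Step 8 — Real power: P = Re(S) = 5.204 W.
Step 9 — Reactive power: Q = Im(S) = 11.94 VAR.
Step 10 — Apparent power: |S| = 13.03 VA.
Step 11 — Power factor: PF = P/|S| = 0.3995 (lagging).

(a) P = 5.204 W  (b) Q = 11.94 VAR  (c) S = 13.03 VA  (d) PF = 0.3995 (lagging)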